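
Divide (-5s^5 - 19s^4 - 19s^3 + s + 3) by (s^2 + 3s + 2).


(-5s^5 - 19s^4 - 19s^3 + s + 3) / (s^2 + 3s + 2)
Step 1: -5s^3 * (s^2 + 3s + 2) = -5s^5 - 15s^4 - 10s^3; subtract.
Step 2: -4s^2 * (s^2 + 3s + 2) = -4s^4 - 12s^3 - 8s^2; subtract.
Step 3: 3s * (s^2 + 3s + 2) = 3s^3 + 9s^2 + 6s; subtract.
Step 4: -1 * (s^2 + 3s + 2) = -s^2 - 3s - 2; subtract.
Quotient: -5s^3 - 4s^2 + 3s - 1, Remainder: -2s + 5


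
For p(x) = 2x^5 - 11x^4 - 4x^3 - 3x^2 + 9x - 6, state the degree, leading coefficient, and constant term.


Highest power of x is 5, with coefficient 2. Constant term is -6.
Degree = 5, leading coefficient = 2, constant term = -6


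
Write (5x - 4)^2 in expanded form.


Expand (5x - 4)^2 by repeated multiplication:
= 25x^2 - 40x + 16


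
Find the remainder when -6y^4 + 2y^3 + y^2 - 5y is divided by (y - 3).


By the Remainder Theorem, the remainder equals p(3):
  -6*(3)^4 = -486
  2*(3)^3 = 54
  1*(3)^2 = 9
  -5*(3)^1 = -15
  constant: 0
Sum: -486 + 54 + 9 - 15 + 0 = -438


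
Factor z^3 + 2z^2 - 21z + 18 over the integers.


Try integer roots (divisors of 18). z=-6: p(-6)=0.
Divide out (z + 6): quotient is z^2 - 4z + 3.
Factor the quadratic: (z - 3)(z - 1)
Result: (z + 6)(z - 3)(z - 1)


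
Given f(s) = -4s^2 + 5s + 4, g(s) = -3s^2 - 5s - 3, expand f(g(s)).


Substitute g(s) into f:
f(g(s)) = -4*(-3s^2 - 5s - 3)^2 + 5*(-3s^2 - 5s - 3) + 4
(-3s^2 - 5s - 3)^2 = 9s^4 + 30s^3 + 43s^2 + 30s + 9
Expand and combine: -36s^4 - 120s^3 - 187s^2 - 145s - 47


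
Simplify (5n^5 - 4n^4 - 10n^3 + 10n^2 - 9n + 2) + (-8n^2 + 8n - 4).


Align terms by degree and add:
  5n^5 - 4n^4 - 10n^3 + 10n^2 - 9n + 2
  -8n^2 + 8n - 4
= 5n^5 - 4n^4 - 10n^3 + 2n^2 - n - 2


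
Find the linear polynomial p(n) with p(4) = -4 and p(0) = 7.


p(n) = mn + b. Using p(4)=-4, p(0)=7:
m = (-4 - 7)/(4) = -11/4 = -11/4
b = -4 - m*(4) = -4 + 11 = 7
p(n) = -(11/4)n + 7


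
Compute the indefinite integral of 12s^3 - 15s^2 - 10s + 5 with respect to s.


Reverse power rule on each term:
  ∫ 12s^3 ds = 3s^4
  ∫ -15s^2 ds = -5s^3
  ∫ -10s ds = -5s^2
  ∫ 5 ds = 5s
F(s) = 3s^4 - 5s^3 - 5s^2 + 5s + C


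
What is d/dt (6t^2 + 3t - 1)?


Apply the power rule term by term:
  d/dt(6t^2) = 12t
  d/dt(3t) = 3
  d/dt(-1) = 0
p'(t) = 12t + 3


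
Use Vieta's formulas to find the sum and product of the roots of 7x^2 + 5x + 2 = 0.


For ax^2+bx+c=0: sum = -b/a, product = c/a.
a=7, b=5, c=2
Sum = -(5)/7 = -5/7
Product = (2)/7 = 2/7


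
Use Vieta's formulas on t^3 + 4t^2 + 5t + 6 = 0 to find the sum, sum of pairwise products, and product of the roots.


Monic cubic t^3+bt^2+ct+d=0: sum=-b, pairwise sum=c, product=-d.
b=4, c=5, d=6
r1+r2+r3 = -4
r1r2+r1r3+r2r3 = 5
r1r2r3 = -6


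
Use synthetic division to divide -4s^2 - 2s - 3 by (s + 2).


Synthetic division with c = -2. Coefficients: -4, -2, -3
Bring down -4.
  -4 * -2 = 8; 8 - 2 = 6
  6 * -2 = -12; -12 - 3 = -15
Quotient: -4s + 6, Remainder: -15


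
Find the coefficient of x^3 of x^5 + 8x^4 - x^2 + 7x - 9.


Read off the coefficient of x^3: 0


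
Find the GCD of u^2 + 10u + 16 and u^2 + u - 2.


Factor each:
  u^2 + 10u + 16 = (u + 2)(u + 8)
  u^2 + u - 2 = (u + 2)(u - 1)
Common monic factor: u + 2


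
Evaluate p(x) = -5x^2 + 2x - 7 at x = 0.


Using direct substitution:
  -5 * (0)^2 = 0
  2 * (0)^1 = 0
  constant: -7
Sum = 0 + 0 - 7 = -7


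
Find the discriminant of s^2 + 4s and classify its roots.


D = b^2 - 4ac = (4)^2 - 4(1)(0) = 16 = 16
Since D > 0: two distinct rational roots


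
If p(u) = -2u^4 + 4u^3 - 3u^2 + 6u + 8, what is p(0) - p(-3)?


p(0) = 8
p(-3) = -307
p(0) - p(-3) = 8 + 307 = 315


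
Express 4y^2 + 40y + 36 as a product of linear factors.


Roots satisfy r1 + r2 = -b/a = -10 and r1*r2 = c/a = 9.
So r1 = -9, r2 = -1.
4y^2 + 40y + 36 = 4(y - r1)(y - r2) = 4(y + 9)(y + 1)


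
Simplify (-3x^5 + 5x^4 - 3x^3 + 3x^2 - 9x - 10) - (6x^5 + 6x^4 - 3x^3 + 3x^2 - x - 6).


Distribute the minus sign:
  (-3x^5 + 5x^4 - 3x^3 + 3x^2 - 9x - 10)
- (6x^5 + 6x^4 - 3x^3 + 3x^2 - x - 6)
Negate second polynomial: -6x^5 - 6x^4 + 3x^3 - 3x^2 + x + 6
Add: -9x^5 - x^4 - 8x - 4


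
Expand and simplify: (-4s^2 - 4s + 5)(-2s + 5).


Distribute each term of the first polynomial:
  (-4s^2)(-2s + 5) = 8s^3 - 20s^2
  (-4s)(-2s + 5) = 8s^2 - 20s
  (5)(-2s + 5) = -10s + 25
Sum: 8s^3 - 12s^2 - 30s + 25


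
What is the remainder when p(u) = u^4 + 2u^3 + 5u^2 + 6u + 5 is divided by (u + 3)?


By the Remainder Theorem, the remainder equals p(-3):
  1*(-3)^4 = 81
  2*(-3)^3 = -54
  5*(-3)^2 = 45
  6*(-3)^1 = -18
  constant: 5
Sum: 81 - 54 + 45 - 18 + 5 = 59


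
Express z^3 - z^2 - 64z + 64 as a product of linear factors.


Try integer roots (divisors of 64). z=8: p(8)=0.
Divide out (z - 8): quotient is z^2 + 7z - 8.
Factor the quadratic: (z + 8)(z - 1)
Result: (z - 8)(z + 8)(z - 1)


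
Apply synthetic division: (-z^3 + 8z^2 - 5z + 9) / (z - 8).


Synthetic division with c = 8. Coefficients: -1, 8, -5, 9
Bring down -1.
  -1 * 8 = -8; -8 + 8 = 0
  0 * 8 = 0; 0 - 5 = -5
  -5 * 8 = -40; -40 + 9 = -31
Quotient: -z^2 - 5, Remainder: -31


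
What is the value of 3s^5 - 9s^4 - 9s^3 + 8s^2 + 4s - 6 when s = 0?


Using direct substitution:
  3 * (0)^5 = 0
  -9 * (0)^4 = 0
  -9 * (0)^3 = 0
  8 * (0)^2 = 0
  4 * (0)^1 = 0
  constant: -6
Sum = 0 + 0 + 0 + 0 + 0 - 6 = -6


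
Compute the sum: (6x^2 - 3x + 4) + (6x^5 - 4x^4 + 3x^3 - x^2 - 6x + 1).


Align terms by degree and add:
  6x^2 - 3x + 4
+ 6x^5 - 4x^4 + 3x^3 - x^2 - 6x + 1
= 6x^5 - 4x^4 + 3x^3 + 5x^2 - 9x + 5


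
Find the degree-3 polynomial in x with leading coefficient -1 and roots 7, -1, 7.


p(x) = -(x - 7)(x + 1)(x - 7)
Expand: -x^3 + 13x^2 - 35x - 49


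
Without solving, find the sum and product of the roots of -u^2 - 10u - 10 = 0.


For au^2+bu+c=0: sum = -b/a, product = c/a.
a=-1, b=-10, c=-10
Sum = -(-10)/-1 = -10
Product = (-10)/-1 = 10


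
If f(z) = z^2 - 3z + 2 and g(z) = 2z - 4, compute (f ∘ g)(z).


Substitute g(z) into f:
f(g(z)) = 1*(2z - 4)^2 + (-3)*(2z - 4) + 2
(2z - 4)^2 = 4z^2 - 16z + 16
Expand and combine: 4z^2 - 22z + 30


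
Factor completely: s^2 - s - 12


Roots satisfy r1 + r2 = -b/a = 1 and r1*r2 = c/a = -12.
So r1 = 4, r2 = -3.
s^2 - s - 12 = (s - r1)(s - r2) = (s - 4)(s + 3)


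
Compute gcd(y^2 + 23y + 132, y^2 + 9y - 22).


Factor each:
  y^2 + 23y + 132 = (y + 11)(y + 12)
  y^2 + 9y - 22 = (y + 11)(y - 2)
Common monic factor: y + 11


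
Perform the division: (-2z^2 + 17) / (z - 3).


(-2z^2 + 17) / (z - 3)
Step 1: -2z * (z - 3) = -2z^2 + 6z; subtract.
Step 2: -6 * (z - 3) = -6z + 18; subtract.
Quotient: -2z - 6, Remainder: -1


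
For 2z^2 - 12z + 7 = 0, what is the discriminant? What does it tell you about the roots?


D = b^2 - 4ac = (-12)^2 - 4(2)(7) = 144 - 56 = 88
Since D > 0: two distinct irrational roots


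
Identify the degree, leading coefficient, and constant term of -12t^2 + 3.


Highest power of t is 2, with coefficient -12. Constant term is 3.
Degree = 2, leading coefficient = -12, constant term = 3


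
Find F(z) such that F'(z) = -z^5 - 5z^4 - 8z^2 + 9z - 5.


Reverse power rule on each term:
  ∫ -z^5 dz = -(1/6)z^6
  ∫ -5z^4 dz = -z^5
  ∫ -8z^2 dz = -(8/3)z^3
  ∫ 9z dz = (9/2)z^2
  ∫ -5 dz = -5z
F(z) = -(1/6)z^6 - z^5 - (8/3)z^3 + (9/2)z^2 - 5z + C


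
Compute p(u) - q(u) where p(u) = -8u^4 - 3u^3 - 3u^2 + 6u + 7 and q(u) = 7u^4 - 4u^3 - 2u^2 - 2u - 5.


Distribute the minus sign:
  (-8u^4 - 3u^3 - 3u^2 + 6u + 7)
- (7u^4 - 4u^3 - 2u^2 - 2u - 5)
Negate second polynomial: -7u^4 + 4u^3 + 2u^2 + 2u + 5
Add: -15u^4 + u^3 - u^2 + 8u + 12


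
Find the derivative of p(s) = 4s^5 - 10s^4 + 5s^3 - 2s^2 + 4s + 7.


Apply the power rule term by term:
  d/ds(4s^5) = 20s^4
  d/ds(-10s^4) = -40s^3
  d/ds(5s^3) = 15s^2
  d/ds(-2s^2) = -4s
  d/ds(4s) = 4
  d/ds(7) = 0
p'(s) = 20s^4 - 40s^3 + 15s^2 - 4s + 4


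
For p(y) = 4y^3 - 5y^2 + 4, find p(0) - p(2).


p(0) = 4
p(2) = 16
p(0) - p(2) = 4 - 16 = -12


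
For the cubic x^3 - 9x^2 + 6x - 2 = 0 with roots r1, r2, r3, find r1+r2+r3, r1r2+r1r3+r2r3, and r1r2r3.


Monic cubic x^3+bx^2+cx+d=0: sum=-b, pairwise sum=c, product=-d.
b=-9, c=6, d=-2
r1+r2+r3 = 9
r1r2+r1r3+r2r3 = 6
r1r2r3 = 2


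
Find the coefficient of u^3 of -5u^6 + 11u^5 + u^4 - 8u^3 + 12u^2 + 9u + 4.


Read off the coefficient of u^3: -8


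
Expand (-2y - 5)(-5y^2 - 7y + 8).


Distribute each term of the first polynomial:
  (-2y)(-5y^2 - 7y + 8) = 10y^3 + 14y^2 - 16y
  (-5)(-5y^2 - 7y + 8) = 25y^2 + 35y - 40
Sum: 10y^3 + 39y^2 + 19y - 40


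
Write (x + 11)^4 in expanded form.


Expand (x + 11)^4 by repeated multiplication:
  (x + 11)^2 = x^2 + 22x + 121
  (x + 11)^3 = x^3 + 33x^2 + 363x + 1331
= x^4 + 44x^3 + 726x^2 + 5324x + 14641


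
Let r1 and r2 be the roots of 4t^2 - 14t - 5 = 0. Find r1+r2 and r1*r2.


For at^2+bt+c=0: sum = -b/a, product = c/a.
a=4, b=-14, c=-5
Sum = -(-14)/4 = 7/2
Product = (-5)/4 = -5/4


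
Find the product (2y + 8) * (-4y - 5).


Distribute each term of the first polynomial:
  (2y)(-4y - 5) = -8y^2 - 10y
  (8)(-4y - 5) = -32y - 40
Sum: -8y^2 - 42y - 40


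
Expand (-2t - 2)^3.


Expand (-2t - 2)^3 by repeated multiplication:
  (-2t - 2)^2 = 4t^2 + 8t + 4
= -8t^3 - 24t^2 - 24t - 8


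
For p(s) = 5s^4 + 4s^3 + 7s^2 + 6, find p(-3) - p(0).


p(-3) = 366
p(0) = 6
p(-3) - p(0) = 366 - 6 = 360


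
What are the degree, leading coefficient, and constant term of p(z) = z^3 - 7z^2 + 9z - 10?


Highest power of z is 3, with coefficient 1. Constant term is -10.
Degree = 3, leading coefficient = 1, constant term = -10


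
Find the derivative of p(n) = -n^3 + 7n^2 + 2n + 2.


Apply the power rule term by term:
  d/dn(-n^3) = -3n^2
  d/dn(7n^2) = 14n
  d/dn(2n) = 2
  d/dn(2) = 0
p'(n) = -3n^2 + 14n + 2


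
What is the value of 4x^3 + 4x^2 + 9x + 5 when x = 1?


Using direct substitution:
  4 * (1)^3 = 4
  4 * (1)^2 = 4
  9 * (1)^1 = 9
  constant: 5
Sum = 4 + 4 + 9 + 5 = 22


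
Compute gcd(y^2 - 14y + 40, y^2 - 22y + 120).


Factor each:
  y^2 - 14y + 40 = (y - 10)(y - 4)
  y^2 - 22y + 120 = (y - 10)(y - 12)
Common monic factor: y - 10


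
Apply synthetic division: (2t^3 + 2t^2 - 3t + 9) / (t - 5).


Synthetic division with c = 5. Coefficients: 2, 2, -3, 9
Bring down 2.
  2 * 5 = 10; 10 + 2 = 12
  12 * 5 = 60; 60 - 3 = 57
  57 * 5 = 285; 285 + 9 = 294
Quotient: 2t^2 + 12t + 57, Remainder: 294


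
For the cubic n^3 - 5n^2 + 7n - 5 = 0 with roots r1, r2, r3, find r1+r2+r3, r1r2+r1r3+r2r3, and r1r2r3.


Monic cubic n^3+bn^2+cn+d=0: sum=-b, pairwise sum=c, product=-d.
b=-5, c=7, d=-5
r1+r2+r3 = 5
r1r2+r1r3+r2r3 = 7
r1r2r3 = 5


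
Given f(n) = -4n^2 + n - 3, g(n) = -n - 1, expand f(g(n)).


Substitute g(n) into f:
f(g(n)) = -4*(-n - 1)^2 + 1*(-n - 1) + (-3)
(-n - 1)^2 = n^2 + 2n + 1
Expand and combine: -4n^2 - 9n - 8


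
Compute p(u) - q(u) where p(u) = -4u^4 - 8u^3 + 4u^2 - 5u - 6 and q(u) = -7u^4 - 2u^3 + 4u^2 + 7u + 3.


Distribute the minus sign:
  (-4u^4 - 8u^3 + 4u^2 - 5u - 6)
- (-7u^4 - 2u^3 + 4u^2 + 7u + 3)
Negate second polynomial: 7u^4 + 2u^3 - 4u^2 - 7u - 3
Add: 3u^4 - 6u^3 - 12u - 9


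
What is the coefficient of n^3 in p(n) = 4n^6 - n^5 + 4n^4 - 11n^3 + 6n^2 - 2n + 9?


Read off the coefficient of n^3: -11


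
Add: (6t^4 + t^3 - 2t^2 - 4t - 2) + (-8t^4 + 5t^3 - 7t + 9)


Align terms by degree and add:
  6t^4 + t^3 - 2t^2 - 4t - 2
  -8t^4 + 5t^3 - 7t + 9
= -2t^4 + 6t^3 - 2t^2 - 11t + 7


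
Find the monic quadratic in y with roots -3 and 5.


p(y) = (y + 3)(y - 5)
Expand: y^2 - 2y - 15


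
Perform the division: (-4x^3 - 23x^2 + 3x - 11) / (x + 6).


(-4x^3 - 23x^2 + 3x - 11) / (x + 6)
Step 1: -4x^2 * (x + 6) = -4x^3 - 24x^2; subtract.
Step 2: x * (x + 6) = x^2 + 6x; subtract.
Step 3: -3 * (x + 6) = -3x - 18; subtract.
Quotient: -4x^2 + x - 3, Remainder: 7


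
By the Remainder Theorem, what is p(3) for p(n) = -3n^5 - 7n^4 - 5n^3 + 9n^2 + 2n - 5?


By the Remainder Theorem, the remainder equals p(3):
  -3*(3)^5 = -729
  -7*(3)^4 = -567
  -5*(3)^3 = -135
  9*(3)^2 = 81
  2*(3)^1 = 6
  constant: -5
Sum: -729 - 567 - 135 + 81 + 6 - 5 = -1349


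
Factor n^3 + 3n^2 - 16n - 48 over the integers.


Try integer roots (divisors of -48). n=-3: p(-3)=0.
Divide out (n + 3): quotient is n^2 - 16.
Factor the quadratic: (n - 4)(n + 4)
Result: (n + 3)(n - 4)(n + 4)


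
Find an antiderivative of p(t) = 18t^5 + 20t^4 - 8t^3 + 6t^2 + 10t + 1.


Reverse power rule on each term:
  ∫ 18t^5 dt = 3t^6
  ∫ 20t^4 dt = 4t^5
  ∫ -8t^3 dt = -2t^4
  ∫ 6t^2 dt = 2t^3
  ∫ 10t dt = 5t^2
  ∫ 1 dt = t
F(t) = 3t^6 + 4t^5 - 2t^4 + 2t^3 + 5t^2 + t + C


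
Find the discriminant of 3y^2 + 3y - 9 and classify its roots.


D = b^2 - 4ac = (3)^2 - 4(3)(-9) = 9 + 108 = 117
Since D > 0: two distinct irrational roots


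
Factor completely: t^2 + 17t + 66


Roots satisfy r1 + r2 = -b/a = -17 and r1*r2 = c/a = 66.
So r1 = -11, r2 = -6.
t^2 + 17t + 66 = (t - r1)(t - r2) = (t + 11)(t + 6)


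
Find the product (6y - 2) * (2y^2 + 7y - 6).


Distribute each term of the first polynomial:
  (6y)(2y^2 + 7y - 6) = 12y^3 + 42y^2 - 36y
  (-2)(2y^2 + 7y - 6) = -4y^2 - 14y + 12
Sum: 12y^3 + 38y^2 - 50y + 12


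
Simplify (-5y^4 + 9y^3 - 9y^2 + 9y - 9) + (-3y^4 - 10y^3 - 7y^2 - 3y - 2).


Align terms by degree and add:
  -5y^4 + 9y^3 - 9y^2 + 9y - 9
  -3y^4 - 10y^3 - 7y^2 - 3y - 2
= -8y^4 - y^3 - 16y^2 + 6y - 11


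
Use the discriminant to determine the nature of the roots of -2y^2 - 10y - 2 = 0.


D = b^2 - 4ac = (-10)^2 - 4(-2)(-2) = 100 - 16 = 84
Since D > 0: two distinct irrational roots


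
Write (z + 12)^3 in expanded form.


Expand (z + 12)^3 by repeated multiplication:
  (z + 12)^2 = z^2 + 24z + 144
= z^3 + 36z^2 + 432z + 1728


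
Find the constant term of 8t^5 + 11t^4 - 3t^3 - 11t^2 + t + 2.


Read off the constant term: 2


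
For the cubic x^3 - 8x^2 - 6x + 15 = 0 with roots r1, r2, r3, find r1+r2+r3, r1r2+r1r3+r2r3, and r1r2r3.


Monic cubic x^3+bx^2+cx+d=0: sum=-b, pairwise sum=c, product=-d.
b=-8, c=-6, d=15
r1+r2+r3 = 8
r1r2+r1r3+r2r3 = -6
r1r2r3 = -15


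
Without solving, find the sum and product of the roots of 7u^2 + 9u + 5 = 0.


For au^2+bu+c=0: sum = -b/a, product = c/a.
a=7, b=9, c=5
Sum = -(9)/7 = -9/7
Product = (5)/7 = 5/7


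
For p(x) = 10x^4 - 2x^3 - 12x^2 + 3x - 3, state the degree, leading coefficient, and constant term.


Highest power of x is 4, with coefficient 10. Constant term is -3.
Degree = 4, leading coefficient = 10, constant term = -3


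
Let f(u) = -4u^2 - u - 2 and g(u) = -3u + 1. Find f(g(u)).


Substitute g(u) into f:
f(g(u)) = -4*(-3u + 1)^2 + (-1)*(-3u + 1) + (-2)
(-3u + 1)^2 = 9u^2 - 6u + 1
Expand and combine: -36u^2 + 27u - 7


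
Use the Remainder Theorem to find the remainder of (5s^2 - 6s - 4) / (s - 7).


By the Remainder Theorem, the remainder equals p(7):
  5*(7)^2 = 245
  -6*(7)^1 = -42
  constant: -4
Sum: 245 - 42 - 4 = 199


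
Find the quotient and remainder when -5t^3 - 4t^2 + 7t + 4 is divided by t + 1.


(-5t^3 - 4t^2 + 7t + 4) / (t + 1)
Step 1: -5t^2 * (t + 1) = -5t^3 - 5t^2; subtract.
Step 2: t * (t + 1) = t^2 + t; subtract.
Step 3: 6 * (t + 1) = 6t + 6; subtract.
Quotient: -5t^2 + t + 6, Remainder: -2


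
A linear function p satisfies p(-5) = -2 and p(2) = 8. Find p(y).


p(y) = my + b. Using p(-5)=-2, p(2)=8:
m = (-2 - 8)/(-5 - 2) = -10/-7 = 10/7
b = -2 - m*(-5) = -2 + 50/7 = 36/7
p(y) = (10/7)y + (36/7)


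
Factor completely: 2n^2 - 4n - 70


Roots satisfy r1 + r2 = -b/a = 2 and r1*r2 = c/a = -35.
So r1 = 7, r2 = -5.
2n^2 - 4n - 70 = 2(n - r1)(n - r2) = 2(n - 7)(n + 5)


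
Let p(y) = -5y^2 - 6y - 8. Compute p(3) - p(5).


p(3) = -71
p(5) = -163
p(3) - p(5) = -71 + 163 = 92


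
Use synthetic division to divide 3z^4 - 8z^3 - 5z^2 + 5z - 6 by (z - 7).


Synthetic division with c = 7. Coefficients: 3, -8, -5, 5, -6
Bring down 3.
  3 * 7 = 21; 21 - 8 = 13
  13 * 7 = 91; 91 - 5 = 86
  86 * 7 = 602; 602 + 5 = 607
  607 * 7 = 4249; 4249 - 6 = 4243
Quotient: 3z^3 + 13z^2 + 86z + 607, Remainder: 4243


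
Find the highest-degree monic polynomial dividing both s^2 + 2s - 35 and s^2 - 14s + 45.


Factor each:
  s^2 + 2s - 35 = (s - 5)(s + 7)
  s^2 - 14s + 45 = (s - 5)(s - 9)
Common monic factor: s - 5


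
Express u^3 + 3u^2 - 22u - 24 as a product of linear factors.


Try integer roots (divisors of -24). u=-6: p(-6)=0.
Divide out (u + 6): quotient is u^2 - 3u - 4.
Factor the quadratic: (u - 4)(u + 1)
Result: (u + 6)(u - 4)(u + 1)


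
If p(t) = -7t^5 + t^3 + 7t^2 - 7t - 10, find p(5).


Using direct substitution:
  -7 * (5)^5 = -21875
  0 * (5)^4 = 0
  1 * (5)^3 = 125
  7 * (5)^2 = 175
  -7 * (5)^1 = -35
  constant: -10
Sum = -21875 + 0 + 125 + 175 - 35 - 10 = -21620


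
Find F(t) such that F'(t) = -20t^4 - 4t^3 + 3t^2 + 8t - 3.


Reverse power rule on each term:
  ∫ -20t^4 dt = -4t^5
  ∫ -4t^3 dt = -t^4
  ∫ 3t^2 dt = t^3
  ∫ 8t dt = 4t^2
  ∫ -3 dt = -3t
F(t) = -4t^5 - t^4 + t^3 + 4t^2 - 3t + C


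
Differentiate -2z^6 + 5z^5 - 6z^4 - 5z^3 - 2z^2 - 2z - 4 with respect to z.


Apply the power rule term by term:
  d/dz(-2z^6) = -12z^5
  d/dz(5z^5) = 25z^4
  d/dz(-6z^4) = -24z^3
  d/dz(-5z^3) = -15z^2
  d/dz(-2z^2) = -4z
  d/dz(-2z) = -2
  d/dz(-4) = 0
p'(z) = -12z^5 + 25z^4 - 24z^3 - 15z^2 - 4z - 2


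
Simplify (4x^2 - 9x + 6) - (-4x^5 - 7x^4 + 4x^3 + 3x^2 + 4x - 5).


Distribute the minus sign:
  (4x^2 - 9x + 6)
- (-4x^5 - 7x^4 + 4x^3 + 3x^2 + 4x - 5)
Negate second polynomial: 4x^5 + 7x^4 - 4x^3 - 3x^2 - 4x + 5
Add: 4x^5 + 7x^4 - 4x^3 + x^2 - 13x + 11


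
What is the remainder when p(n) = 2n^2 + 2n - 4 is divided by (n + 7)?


By the Remainder Theorem, the remainder equals p(-7):
  2*(-7)^2 = 98
  2*(-7)^1 = -14
  constant: -4
Sum: 98 - 14 - 4 = 80


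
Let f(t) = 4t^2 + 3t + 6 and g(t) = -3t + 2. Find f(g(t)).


Substitute g(t) into f:
f(g(t)) = 4*(-3t + 2)^2 + 3*(-3t + 2) + 6
(-3t + 2)^2 = 9t^2 - 12t + 4
Expand and combine: 36t^2 - 57t + 28


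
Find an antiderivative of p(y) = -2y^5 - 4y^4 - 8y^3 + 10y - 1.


Reverse power rule on each term:
  ∫ -2y^5 dy = -(1/3)y^6
  ∫ -4y^4 dy = -(4/5)y^5
  ∫ -8y^3 dy = -2y^4
  ∫ 10y dy = 5y^2
  ∫ -1 dy = -y
F(y) = -(1/3)y^6 - (4/5)y^5 - 2y^4 + 5y^2 - y + C


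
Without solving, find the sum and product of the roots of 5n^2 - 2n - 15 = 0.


For an^2+bn+c=0: sum = -b/a, product = c/a.
a=5, b=-2, c=-15
Sum = -(-2)/5 = 2/5
Product = (-15)/5 = -3


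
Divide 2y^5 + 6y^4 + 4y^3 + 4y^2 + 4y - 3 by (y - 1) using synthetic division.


Synthetic division with c = 1. Coefficients: 2, 6, 4, 4, 4, -3
Bring down 2.
  2 * 1 = 2; 2 + 6 = 8
  8 * 1 = 8; 8 + 4 = 12
  12 * 1 = 12; 12 + 4 = 16
  16 * 1 = 16; 16 + 4 = 20
  20 * 1 = 20; 20 - 3 = 17
Quotient: 2y^4 + 8y^3 + 12y^2 + 16y + 20, Remainder: 17


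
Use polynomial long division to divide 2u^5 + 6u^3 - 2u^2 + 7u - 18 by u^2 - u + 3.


(2u^5 + 6u^3 - 2u^2 + 7u - 18) / (u^2 - u + 3)
Step 1: 2u^3 * (u^2 - u + 3) = 2u^5 - 2u^4 + 6u^3; subtract.
Step 2: 2u^2 * (u^2 - u + 3) = 2u^4 - 2u^3 + 6u^2; subtract.
Step 3: 2u * (u^2 - u + 3) = 2u^3 - 2u^2 + 6u; subtract.
Step 4: -6 * (u^2 - u + 3) = -6u^2 + 6u - 18; subtract.
Quotient: 2u^3 + 2u^2 + 2u - 6, Remainder: -5u


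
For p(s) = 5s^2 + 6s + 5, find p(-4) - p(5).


p(-4) = 61
p(5) = 160
p(-4) - p(5) = 61 - 160 = -99


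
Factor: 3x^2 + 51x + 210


Roots satisfy r1 + r2 = -b/a = -17 and r1*r2 = c/a = 70.
So r1 = -10, r2 = -7.
3x^2 + 51x + 210 = 3(x - r1)(x - r2) = 3(x + 10)(x + 7)


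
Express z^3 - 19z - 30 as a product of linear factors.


Try integer roots (divisors of -30). z=-3: p(-3)=0.
Divide out (z + 3): quotient is z^2 - 3z - 10.
Factor the quadratic: (z + 2)(z - 5)
Result: (z + 3)(z + 2)(z - 5)


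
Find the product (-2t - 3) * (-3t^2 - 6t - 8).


Distribute each term of the first polynomial:
  (-2t)(-3t^2 - 6t - 8) = 6t^3 + 12t^2 + 16t
  (-3)(-3t^2 - 6t - 8) = 9t^2 + 18t + 24
Sum: 6t^3 + 21t^2 + 34t + 24


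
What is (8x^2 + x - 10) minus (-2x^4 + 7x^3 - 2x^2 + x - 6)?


Distribute the minus sign:
  (8x^2 + x - 10)
- (-2x^4 + 7x^3 - 2x^2 + x - 6)
Negate second polynomial: 2x^4 - 7x^3 + 2x^2 - x + 6
Add: 2x^4 - 7x^3 + 10x^2 - 4


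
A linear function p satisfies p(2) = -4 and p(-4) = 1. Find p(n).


p(n) = mn + b. Using p(2)=-4, p(-4)=1:
m = (-4 - 1)/(2 + 4) = -5/6 = -5/6
b = -4 - m*(2) = -4 + 5/3 = -7/3
p(n) = -(5/6)n - (7/3)


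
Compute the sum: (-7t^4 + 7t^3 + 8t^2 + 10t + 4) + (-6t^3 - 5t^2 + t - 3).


Align terms by degree and add:
  -7t^4 + 7t^3 + 8t^2 + 10t + 4
  -6t^3 - 5t^2 + t - 3
= -7t^4 + t^3 + 3t^2 + 11t + 1


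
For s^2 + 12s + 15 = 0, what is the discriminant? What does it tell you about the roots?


D = b^2 - 4ac = (12)^2 - 4(1)(15) = 144 - 60 = 84
Since D > 0: two distinct irrational roots


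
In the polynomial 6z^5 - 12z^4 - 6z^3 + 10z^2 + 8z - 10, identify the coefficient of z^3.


Read off the coefficient of z^3: -6


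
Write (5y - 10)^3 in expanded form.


Expand (5y - 10)^3 by repeated multiplication:
  (5y - 10)^2 = 25y^2 - 100y + 100
= 125y^3 - 750y^2 + 1500y - 1000


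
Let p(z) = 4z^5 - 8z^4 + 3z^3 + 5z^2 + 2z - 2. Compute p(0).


Using direct substitution:
  4 * (0)^5 = 0
  -8 * (0)^4 = 0
  3 * (0)^3 = 0
  5 * (0)^2 = 0
  2 * (0)^1 = 0
  constant: -2
Sum = 0 + 0 + 0 + 0 + 0 - 2 = -2


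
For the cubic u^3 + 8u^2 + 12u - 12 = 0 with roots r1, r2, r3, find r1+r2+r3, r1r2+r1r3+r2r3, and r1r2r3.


Monic cubic u^3+bu^2+cu+d=0: sum=-b, pairwise sum=c, product=-d.
b=8, c=12, d=-12
r1+r2+r3 = -8
r1r2+r1r3+r2r3 = 12
r1r2r3 = 12


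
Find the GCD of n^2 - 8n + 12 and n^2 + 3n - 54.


Factor each:
  n^2 - 8n + 12 = (n - 6)(n - 2)
  n^2 + 3n - 54 = (n - 6)(n + 9)
Common monic factor: n - 6


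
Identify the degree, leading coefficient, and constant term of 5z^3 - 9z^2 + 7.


Highest power of z is 3, with coefficient 5. Constant term is 7.
Degree = 3, leading coefficient = 5, constant term = 7


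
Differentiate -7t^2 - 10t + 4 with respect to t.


Apply the power rule term by term:
  d/dt(-7t^2) = -14t
  d/dt(-10t) = -10
  d/dt(4) = 0
p'(t) = -14t - 10


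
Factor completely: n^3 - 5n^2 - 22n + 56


Try integer roots (divisors of 56). n=7: p(7)=0.
Divide out (n - 7): quotient is n^2 + 2n - 8.
Factor the quadratic: (n - 2)(n + 4)
Result: (n - 7)(n - 2)(n + 4)


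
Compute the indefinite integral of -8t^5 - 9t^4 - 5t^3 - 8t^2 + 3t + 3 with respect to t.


Reverse power rule on each term:
  ∫ -8t^5 dt = -(4/3)t^6
  ∫ -9t^4 dt = -(9/5)t^5
  ∫ -5t^3 dt = -(5/4)t^4
  ∫ -8t^2 dt = -(8/3)t^3
  ∫ 3t dt = (3/2)t^2
  ∫ 3 dt = 3t
F(t) = -(4/3)t^6 - (9/5)t^5 - (5/4)t^4 - (8/3)t^3 + (3/2)t^2 + 3t + C


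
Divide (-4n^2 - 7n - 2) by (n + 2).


(-4n^2 - 7n - 2) / (n + 2)
Step 1: -4n * (n + 2) = -4n^2 - 8n; subtract.
Step 2: 1 * (n + 2) = n + 2; subtract.
Quotient: -4n + 1, Remainder: -4


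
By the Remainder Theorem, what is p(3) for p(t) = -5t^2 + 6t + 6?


By the Remainder Theorem, the remainder equals p(3):
  -5*(3)^2 = -45
  6*(3)^1 = 18
  constant: 6
Sum: -45 + 18 + 6 = -21


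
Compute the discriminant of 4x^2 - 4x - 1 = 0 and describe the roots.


D = b^2 - 4ac = (-4)^2 - 4(4)(-1) = 16 + 16 = 32
Since D > 0: two distinct irrational roots


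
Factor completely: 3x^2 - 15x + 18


Roots satisfy r1 + r2 = -b/a = 5 and r1*r2 = c/a = 6.
So r1 = 2, r2 = 3.
3x^2 - 15x + 18 = 3(x - r1)(x - r2) = 3(x - 2)(x - 3)


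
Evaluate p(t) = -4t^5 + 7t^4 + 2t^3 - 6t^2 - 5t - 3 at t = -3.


Using direct substitution:
  -4 * (-3)^5 = 972
  7 * (-3)^4 = 567
  2 * (-3)^3 = -54
  -6 * (-3)^2 = -54
  -5 * (-3)^1 = 15
  constant: -3
Sum = 972 + 567 - 54 - 54 + 15 - 3 = 1443


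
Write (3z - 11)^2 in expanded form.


Expand (3z - 11)^2 by repeated multiplication:
= 9z^2 - 66z + 121


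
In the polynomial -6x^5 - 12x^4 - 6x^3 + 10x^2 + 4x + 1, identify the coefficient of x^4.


Read off the coefficient of x^4: -12


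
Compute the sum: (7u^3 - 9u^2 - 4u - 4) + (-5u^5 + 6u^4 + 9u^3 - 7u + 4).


Align terms by degree and add:
  7u^3 - 9u^2 - 4u - 4
  -5u^5 + 6u^4 + 9u^3 - 7u + 4
= -5u^5 + 6u^4 + 16u^3 - 9u^2 - 11u


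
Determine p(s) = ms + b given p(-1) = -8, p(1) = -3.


p(s) = ms + b. Using p(-1)=-8, p(1)=-3:
m = (-8 + 3)/(-1 - 1) = -5/-2 = 5/2
b = -8 - m*(-1) = -8 + 5/2 = -11/2
p(s) = (5/2)s - (11/2)


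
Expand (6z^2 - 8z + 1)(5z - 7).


Distribute each term of the first polynomial:
  (6z^2)(5z - 7) = 30z^3 - 42z^2
  (-8z)(5z - 7) = -40z^2 + 56z
  (1)(5z - 7) = 5z - 7
Sum: 30z^3 - 82z^2 + 61z - 7


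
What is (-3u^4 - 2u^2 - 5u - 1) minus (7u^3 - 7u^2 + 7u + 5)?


Distribute the minus sign:
  (-3u^4 - 2u^2 - 5u - 1)
- (7u^3 - 7u^2 + 7u + 5)
Negate second polynomial: -7u^3 + 7u^2 - 7u - 5
Add: -3u^4 - 7u^3 + 5u^2 - 12u - 6


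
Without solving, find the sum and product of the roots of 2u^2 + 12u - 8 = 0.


For au^2+bu+c=0: sum = -b/a, product = c/a.
a=2, b=12, c=-8
Sum = -(12)/2 = -6
Product = (-8)/2 = -4


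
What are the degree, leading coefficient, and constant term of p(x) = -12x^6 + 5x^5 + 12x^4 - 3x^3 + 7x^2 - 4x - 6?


Highest power of x is 6, with coefficient -12. Constant term is -6.
Degree = 6, leading coefficient = -12, constant term = -6


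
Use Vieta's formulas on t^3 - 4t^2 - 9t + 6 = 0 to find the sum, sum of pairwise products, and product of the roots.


Monic cubic t^3+bt^2+ct+d=0: sum=-b, pairwise sum=c, product=-d.
b=-4, c=-9, d=6
r1+r2+r3 = 4
r1r2+r1r3+r2r3 = -9
r1r2r3 = -6


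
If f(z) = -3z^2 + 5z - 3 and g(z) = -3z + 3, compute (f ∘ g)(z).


Substitute g(z) into f:
f(g(z)) = -3*(-3z + 3)^2 + 5*(-3z + 3) + (-3)
(-3z + 3)^2 = 9z^2 - 18z + 9
Expand and combine: -27z^2 + 39z - 15


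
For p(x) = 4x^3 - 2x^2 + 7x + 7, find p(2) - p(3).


p(2) = 45
p(3) = 118
p(2) - p(3) = 45 - 118 = -73


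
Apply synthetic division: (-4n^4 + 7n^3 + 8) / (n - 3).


Synthetic division with c = 3. Coefficients: -4, 7, 0, 0, 8
Bring down -4.
  -4 * 3 = -12; -12 + 7 = -5
  -5 * 3 = -15; -15 + 0 = -15
  -15 * 3 = -45; -45 + 0 = -45
  -45 * 3 = -135; -135 + 8 = -127
Quotient: -4n^3 - 5n^2 - 15n - 45, Remainder: -127


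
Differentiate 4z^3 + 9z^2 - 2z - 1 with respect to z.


Apply the power rule term by term:
  d/dz(4z^3) = 12z^2
  d/dz(9z^2) = 18z
  d/dz(-2z) = -2
  d/dz(-1) = 0
p'(z) = 12z^2 + 18z - 2


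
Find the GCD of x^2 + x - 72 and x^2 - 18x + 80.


Factor each:
  x^2 + x - 72 = (x - 8)(x + 9)
  x^2 - 18x + 80 = (x - 8)(x - 10)
Common monic factor: x - 8


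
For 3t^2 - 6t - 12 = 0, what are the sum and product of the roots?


For at^2+bt+c=0: sum = -b/a, product = c/a.
a=3, b=-6, c=-12
Sum = -(-6)/3 = 2
Product = (-12)/3 = -4


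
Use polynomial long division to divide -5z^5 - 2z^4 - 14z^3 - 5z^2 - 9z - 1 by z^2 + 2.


(-5z^5 - 2z^4 - 14z^3 - 5z^2 - 9z - 1) / (z^2 + 2)
Step 1: -5z^3 * (z^2 + 2) = -5z^5 - 10z^3; subtract.
Step 2: -2z^2 * (z^2 + 2) = -2z^4 - 4z^2; subtract.
Step 3: -4z * (z^2 + 2) = -4z^3 - 8z; subtract.
Step 4: -1 * (z^2 + 2) = -z^2 - 2; subtract.
Quotient: -5z^3 - 2z^2 - 4z - 1, Remainder: -z + 1


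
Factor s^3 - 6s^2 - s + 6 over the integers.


Try integer roots (divisors of 6). s=6: p(6)=0.
Divide out (s - 6): quotient is s^2 - 1.
Factor the quadratic: (s - 1)(s + 1)
Result: (s - 6)(s - 1)(s + 1)


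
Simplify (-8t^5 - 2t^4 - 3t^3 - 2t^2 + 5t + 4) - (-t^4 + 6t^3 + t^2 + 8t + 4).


Distribute the minus sign:
  (-8t^5 - 2t^4 - 3t^3 - 2t^2 + 5t + 4)
- (-t^4 + 6t^3 + t^2 + 8t + 4)
Negate second polynomial: t^4 - 6t^3 - t^2 - 8t - 4
Add: -8t^5 - t^4 - 9t^3 - 3t^2 - 3t


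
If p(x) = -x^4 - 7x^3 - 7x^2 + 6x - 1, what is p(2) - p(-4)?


p(2) = -89
p(-4) = 55
p(2) - p(-4) = -89 - 55 = -144


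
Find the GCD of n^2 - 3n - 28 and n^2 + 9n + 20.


Factor each:
  n^2 - 3n - 28 = (n + 4)(n - 7)
  n^2 + 9n + 20 = (n + 4)(n + 5)
Common monic factor: n + 4


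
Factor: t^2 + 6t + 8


Roots satisfy r1 + r2 = -b/a = -6 and r1*r2 = c/a = 8.
So r1 = -4, r2 = -2.
t^2 + 6t + 8 = (t - r1)(t - r2) = (t + 4)(t + 2)


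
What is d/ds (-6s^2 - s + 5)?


Apply the power rule term by term:
  d/ds(-6s^2) = -12s
  d/ds(-s) = -1
  d/ds(5) = 0
p'(s) = -12s - 1


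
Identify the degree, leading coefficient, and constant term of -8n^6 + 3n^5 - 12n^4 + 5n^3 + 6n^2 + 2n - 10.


Highest power of n is 6, with coefficient -8. Constant term is -10.
Degree = 6, leading coefficient = -8, constant term = -10


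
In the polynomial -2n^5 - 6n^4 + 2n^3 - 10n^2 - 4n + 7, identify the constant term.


Read off the constant term: 7


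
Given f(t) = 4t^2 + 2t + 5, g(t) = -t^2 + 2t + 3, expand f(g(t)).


Substitute g(t) into f:
f(g(t)) = 4*(-t^2 + 2t + 3)^2 + 2*(-t^2 + 2t + 3) + 5
(-t^2 + 2t + 3)^2 = t^4 - 4t^3 - 2t^2 + 12t + 9
Expand and combine: 4t^4 - 16t^3 - 10t^2 + 52t + 47


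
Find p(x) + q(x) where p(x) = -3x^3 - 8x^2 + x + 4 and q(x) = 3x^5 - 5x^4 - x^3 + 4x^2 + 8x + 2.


Align terms by degree and add:
  -3x^3 - 8x^2 + x + 4
+ 3x^5 - 5x^4 - x^3 + 4x^2 + 8x + 2
= 3x^5 - 5x^4 - 4x^3 - 4x^2 + 9x + 6


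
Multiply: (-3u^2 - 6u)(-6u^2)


Distribute each term of the first polynomial:
  (-3u^2)(-6u^2) = 18u^4
  (-6u)(-6u^2) = 36u^3
Sum: 18u^4 + 36u^3


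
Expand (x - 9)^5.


Expand (x - 9)^5 by repeated multiplication:
  (x - 9)^2 = x^2 - 18x + 81
  (x - 9)^3 = x^3 - 27x^2 + 243x - 729
  (x - 9)^4 = x^4 - 36x^3 + 486x^2 - 2916x + 6561
= x^5 - 45x^4 + 810x^3 - 7290x^2 + 32805x - 59049


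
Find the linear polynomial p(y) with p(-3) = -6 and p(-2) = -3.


p(y) = my + b. Using p(-3)=-6, p(-2)=-3:
m = (-6 + 3)/(-3 + 2) = -3/-1 = 3
b = -6 - m*(-3) = -6 + 9 = 3
p(y) = 3y + 3


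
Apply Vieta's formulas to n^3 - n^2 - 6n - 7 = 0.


Monic cubic n^3+bn^2+cn+d=0: sum=-b, pairwise sum=c, product=-d.
b=-1, c=-6, d=-7
r1+r2+r3 = 1
r1r2+r1r3+r2r3 = -6
r1r2r3 = 7


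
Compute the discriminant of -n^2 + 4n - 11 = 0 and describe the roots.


D = b^2 - 4ac = (4)^2 - 4(-1)(-11) = 16 - 44 = -28
Since D < 0: two complex conjugate roots (no real roots)


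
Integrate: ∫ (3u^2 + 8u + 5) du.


Reverse power rule on each term:
  ∫ 3u^2 du = u^3
  ∫ 8u du = 4u^2
  ∫ 5 du = 5u
F(u) = u^3 + 4u^2 + 5u + C


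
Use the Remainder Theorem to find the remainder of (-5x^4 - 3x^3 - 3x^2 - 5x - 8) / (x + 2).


By the Remainder Theorem, the remainder equals p(-2):
  -5*(-2)^4 = -80
  -3*(-2)^3 = 24
  -3*(-2)^2 = -12
  -5*(-2)^1 = 10
  constant: -8
Sum: -80 + 24 - 12 + 10 - 8 = -66


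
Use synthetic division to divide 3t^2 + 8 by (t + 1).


Synthetic division with c = -1. Coefficients: 3, 0, 8
Bring down 3.
  3 * -1 = -3; -3 + 0 = -3
  -3 * -1 = 3; 3 + 8 = 11
Quotient: 3t - 3, Remainder: 11


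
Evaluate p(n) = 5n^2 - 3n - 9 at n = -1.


Using direct substitution:
  5 * (-1)^2 = 5
  -3 * (-1)^1 = 3
  constant: -9
Sum = 5 + 3 - 9 = -1


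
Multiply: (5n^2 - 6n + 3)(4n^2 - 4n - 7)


Distribute each term of the first polynomial:
  (5n^2)(4n^2 - 4n - 7) = 20n^4 - 20n^3 - 35n^2
  (-6n)(4n^2 - 4n - 7) = -24n^3 + 24n^2 + 42n
  (3)(4n^2 - 4n - 7) = 12n^2 - 12n - 21
Sum: 20n^4 - 44n^3 + n^2 + 30n - 21


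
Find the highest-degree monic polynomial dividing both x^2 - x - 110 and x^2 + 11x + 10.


Factor each:
  x^2 - x - 110 = (x + 10)(x - 11)
  x^2 + 11x + 10 = (x + 10)(x + 1)
Common monic factor: x + 10


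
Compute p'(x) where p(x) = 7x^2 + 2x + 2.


Apply the power rule term by term:
  d/dx(7x^2) = 14x
  d/dx(2x) = 2
  d/dx(2) = 0
p'(x) = 14x + 2


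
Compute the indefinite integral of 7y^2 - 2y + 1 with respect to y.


Reverse power rule on each term:
  ∫ 7y^2 dy = (7/3)y^3
  ∫ -2y dy = -y^2
  ∫ 1 dy = y
F(y) = (7/3)y^3 - y^2 + y + C


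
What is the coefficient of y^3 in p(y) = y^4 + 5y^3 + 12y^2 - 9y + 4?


Read off the coefficient of y^3: 5


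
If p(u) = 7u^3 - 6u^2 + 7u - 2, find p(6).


Using direct substitution:
  7 * (6)^3 = 1512
  -6 * (6)^2 = -216
  7 * (6)^1 = 42
  constant: -2
Sum = 1512 - 216 + 42 - 2 = 1336


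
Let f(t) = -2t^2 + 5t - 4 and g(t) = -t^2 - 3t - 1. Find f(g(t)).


Substitute g(t) into f:
f(g(t)) = -2*(-t^2 - 3t - 1)^2 + 5*(-t^2 - 3t - 1) + (-4)
(-t^2 - 3t - 1)^2 = t^4 + 6t^3 + 11t^2 + 6t + 1
Expand and combine: -2t^4 - 12t^3 - 27t^2 - 27t - 11


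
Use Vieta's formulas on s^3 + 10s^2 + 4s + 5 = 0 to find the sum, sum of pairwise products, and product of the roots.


Monic cubic s^3+bs^2+cs+d=0: sum=-b, pairwise sum=c, product=-d.
b=10, c=4, d=5
r1+r2+r3 = -10
r1r2+r1r3+r2r3 = 4
r1r2r3 = -5


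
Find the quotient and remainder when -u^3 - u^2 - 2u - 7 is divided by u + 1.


(-u^3 - u^2 - 2u - 7) / (u + 1)
Step 1: -u^2 * (u + 1) = -u^3 - u^2; subtract.
Step 2: 0 * (u + 1) = 0; subtract.
Step 3: -2 * (u + 1) = -2u - 2; subtract.
Quotient: -u^2 - 2, Remainder: -5


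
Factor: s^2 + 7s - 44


Roots satisfy r1 + r2 = -b/a = -7 and r1*r2 = c/a = -44.
So r1 = 4, r2 = -11.
s^2 + 7s - 44 = (s - r1)(s - r2) = (s - 4)(s + 11)


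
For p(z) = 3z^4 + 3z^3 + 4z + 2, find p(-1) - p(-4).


p(-1) = -2
p(-4) = 562
p(-1) - p(-4) = -2 - 562 = -564


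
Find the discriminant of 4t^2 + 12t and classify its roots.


D = b^2 - 4ac = (12)^2 - 4(4)(0) = 144 = 144
Since D > 0: two distinct rational roots


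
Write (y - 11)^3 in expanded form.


Expand (y - 11)^3 by repeated multiplication:
  (y - 11)^2 = y^2 - 22y + 121
= y^3 - 33y^2 + 363y - 1331


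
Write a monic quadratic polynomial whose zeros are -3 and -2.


p(z) = (z + 3)(z + 2)
Expand: z^2 + 5z + 6


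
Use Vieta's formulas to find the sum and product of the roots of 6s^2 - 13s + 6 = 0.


For as^2+bs+c=0: sum = -b/a, product = c/a.
a=6, b=-13, c=6
Sum = -(-13)/6 = 13/6
Product = (6)/6 = 1


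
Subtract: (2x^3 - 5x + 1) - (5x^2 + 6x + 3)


Distribute the minus sign:
  (2x^3 - 5x + 1)
- (5x^2 + 6x + 3)
Negate second polynomial: -5x^2 - 6x - 3
Add: 2x^3 - 5x^2 - 11x - 2


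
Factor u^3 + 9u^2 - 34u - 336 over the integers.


Try integer roots (divisors of -336). u=-7: p(-7)=0.
Divide out (u + 7): quotient is u^2 + 2u - 48.
Factor the quadratic: (u - 6)(u + 8)
Result: (u + 7)(u - 6)(u + 8)


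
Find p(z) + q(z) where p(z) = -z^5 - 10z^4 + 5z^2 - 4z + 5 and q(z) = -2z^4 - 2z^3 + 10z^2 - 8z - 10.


Align terms by degree and add:
  -z^5 - 10z^4 + 5z^2 - 4z + 5
  -2z^4 - 2z^3 + 10z^2 - 8z - 10
= -z^5 - 12z^4 - 2z^3 + 15z^2 - 12z - 5


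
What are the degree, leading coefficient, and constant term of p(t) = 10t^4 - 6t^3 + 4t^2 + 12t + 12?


Highest power of t is 4, with coefficient 10. Constant term is 12.
Degree = 4, leading coefficient = 10, constant term = 12


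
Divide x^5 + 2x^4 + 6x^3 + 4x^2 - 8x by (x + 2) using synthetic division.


Synthetic division with c = -2. Coefficients: 1, 2, 6, 4, -8, 0
Bring down 1.
  1 * -2 = -2; -2 + 2 = 0
  0 * -2 = 0; 0 + 6 = 6
  6 * -2 = -12; -12 + 4 = -8
  -8 * -2 = 16; 16 - 8 = 8
  8 * -2 = -16; -16 + 0 = -16
Quotient: x^4 + 6x^2 - 8x + 8, Remainder: -16


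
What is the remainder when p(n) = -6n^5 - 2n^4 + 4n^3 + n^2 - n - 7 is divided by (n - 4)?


By the Remainder Theorem, the remainder equals p(4):
  -6*(4)^5 = -6144
  -2*(4)^4 = -512
  4*(4)^3 = 256
  1*(4)^2 = 16
  -1*(4)^1 = -4
  constant: -7
Sum: -6144 - 512 + 256 + 16 - 4 - 7 = -6395


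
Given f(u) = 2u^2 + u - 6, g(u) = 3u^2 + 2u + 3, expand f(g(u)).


Substitute g(u) into f:
f(g(u)) = 2*(3u^2 + 2u + 3)^2 + 1*(3u^2 + 2u + 3) + (-6)
(3u^2 + 2u + 3)^2 = 9u^4 + 12u^3 + 22u^2 + 12u + 9
Expand and combine: 18u^4 + 24u^3 + 47u^2 + 26u + 15


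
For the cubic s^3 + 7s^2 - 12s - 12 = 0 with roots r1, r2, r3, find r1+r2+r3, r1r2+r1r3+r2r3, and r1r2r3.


Monic cubic s^3+bs^2+cs+d=0: sum=-b, pairwise sum=c, product=-d.
b=7, c=-12, d=-12
r1+r2+r3 = -7
r1r2+r1r3+r2r3 = -12
r1r2r3 = 12


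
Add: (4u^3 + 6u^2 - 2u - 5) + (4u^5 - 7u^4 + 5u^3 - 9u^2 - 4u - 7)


Align terms by degree and add:
  4u^3 + 6u^2 - 2u - 5
+ 4u^5 - 7u^4 + 5u^3 - 9u^2 - 4u - 7
= 4u^5 - 7u^4 + 9u^3 - 3u^2 - 6u - 12


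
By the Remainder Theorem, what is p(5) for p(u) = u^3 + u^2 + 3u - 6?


By the Remainder Theorem, the remainder equals p(5):
  1*(5)^3 = 125
  1*(5)^2 = 25
  3*(5)^1 = 15
  constant: -6
Sum: 125 + 25 + 15 - 6 = 159


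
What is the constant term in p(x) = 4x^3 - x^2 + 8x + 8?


Read off the constant term: 8


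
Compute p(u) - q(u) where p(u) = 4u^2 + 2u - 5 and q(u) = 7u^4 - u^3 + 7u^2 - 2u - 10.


Distribute the minus sign:
  (4u^2 + 2u - 5)
- (7u^4 - u^3 + 7u^2 - 2u - 10)
Negate second polynomial: -7u^4 + u^3 - 7u^2 + 2u + 10
Add: -7u^4 + u^3 - 3u^2 + 4u + 5


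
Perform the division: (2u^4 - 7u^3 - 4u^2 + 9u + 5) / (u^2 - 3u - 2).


(2u^4 - 7u^3 - 4u^2 + 9u + 5) / (u^2 - 3u - 2)
Step 1: 2u^2 * (u^2 - 3u - 2) = 2u^4 - 6u^3 - 4u^2; subtract.
Step 2: -u * (u^2 - 3u - 2) = -u^3 + 3u^2 + 2u; subtract.
Step 3: -3 * (u^2 - 3u - 2) = -3u^2 + 9u + 6; subtract.
Quotient: 2u^2 - u - 3, Remainder: -2u - 1


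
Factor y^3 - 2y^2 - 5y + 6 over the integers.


Try integer roots (divisors of 6). y=-2: p(-2)=0.
Divide out (y + 2): quotient is y^2 - 4y + 3.
Factor the quadratic: (y - 1)(y - 3)
Result: (y + 2)(y - 1)(y - 3)


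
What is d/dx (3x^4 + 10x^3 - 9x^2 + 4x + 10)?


Apply the power rule term by term:
  d/dx(3x^4) = 12x^3
  d/dx(10x^3) = 30x^2
  d/dx(-9x^2) = -18x
  d/dx(4x) = 4
  d/dx(10) = 0
p'(x) = 12x^3 + 30x^2 - 18x + 4


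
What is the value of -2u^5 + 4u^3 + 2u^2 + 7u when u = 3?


Using direct substitution:
  -2 * (3)^5 = -486
  0 * (3)^4 = 0
  4 * (3)^3 = 108
  2 * (3)^2 = 18
  7 * (3)^1 = 21
  constant: 0
Sum = -486 + 0 + 108 + 18 + 21 + 0 = -339


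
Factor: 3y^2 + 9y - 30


Roots satisfy r1 + r2 = -b/a = -3 and r1*r2 = c/a = -10.
So r1 = 2, r2 = -5.
3y^2 + 9y - 30 = 3(y - r1)(y - r2) = 3(y - 2)(y + 5)


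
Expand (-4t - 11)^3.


Expand (-4t - 11)^3 by repeated multiplication:
  (-4t - 11)^2 = 16t^2 + 88t + 121
= -64t^3 - 528t^2 - 1452t - 1331


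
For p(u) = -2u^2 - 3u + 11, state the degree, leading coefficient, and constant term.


Highest power of u is 2, with coefficient -2. Constant term is 11.
Degree = 2, leading coefficient = -2, constant term = 11


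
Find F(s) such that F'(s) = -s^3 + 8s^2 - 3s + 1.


Reverse power rule on each term:
  ∫ -s^3 ds = -(1/4)s^4
  ∫ 8s^2 ds = (8/3)s^3
  ∫ -3s ds = -(3/2)s^2
  ∫ 1 ds = s
F(s) = -(1/4)s^4 + (8/3)s^3 - (3/2)s^2 + s + C


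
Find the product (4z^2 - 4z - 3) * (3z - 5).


Distribute each term of the first polynomial:
  (4z^2)(3z - 5) = 12z^3 - 20z^2
  (-4z)(3z - 5) = -12z^2 + 20z
  (-3)(3z - 5) = -9z + 15
Sum: 12z^3 - 32z^2 + 11z + 15


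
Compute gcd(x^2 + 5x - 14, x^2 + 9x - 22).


Factor each:
  x^2 + 5x - 14 = (x - 2)(x + 7)
  x^2 + 9x - 22 = (x - 2)(x + 11)
Common monic factor: x - 2


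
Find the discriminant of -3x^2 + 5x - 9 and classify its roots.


D = b^2 - 4ac = (5)^2 - 4(-3)(-9) = 25 - 108 = -83
Since D < 0: two complex conjugate roots (no real roots)


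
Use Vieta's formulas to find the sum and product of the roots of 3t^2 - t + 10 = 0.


For at^2+bt+c=0: sum = -b/a, product = c/a.
a=3, b=-1, c=10
Sum = -(-1)/3 = 1/3
Product = (10)/3 = 10/3


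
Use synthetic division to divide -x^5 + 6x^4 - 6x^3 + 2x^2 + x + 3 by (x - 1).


Synthetic division with c = 1. Coefficients: -1, 6, -6, 2, 1, 3
Bring down -1.
  -1 * 1 = -1; -1 + 6 = 5
  5 * 1 = 5; 5 - 6 = -1
  -1 * 1 = -1; -1 + 2 = 1
  1 * 1 = 1; 1 + 1 = 2
  2 * 1 = 2; 2 + 3 = 5
Quotient: -x^4 + 5x^3 - x^2 + x + 2, Remainder: 5
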